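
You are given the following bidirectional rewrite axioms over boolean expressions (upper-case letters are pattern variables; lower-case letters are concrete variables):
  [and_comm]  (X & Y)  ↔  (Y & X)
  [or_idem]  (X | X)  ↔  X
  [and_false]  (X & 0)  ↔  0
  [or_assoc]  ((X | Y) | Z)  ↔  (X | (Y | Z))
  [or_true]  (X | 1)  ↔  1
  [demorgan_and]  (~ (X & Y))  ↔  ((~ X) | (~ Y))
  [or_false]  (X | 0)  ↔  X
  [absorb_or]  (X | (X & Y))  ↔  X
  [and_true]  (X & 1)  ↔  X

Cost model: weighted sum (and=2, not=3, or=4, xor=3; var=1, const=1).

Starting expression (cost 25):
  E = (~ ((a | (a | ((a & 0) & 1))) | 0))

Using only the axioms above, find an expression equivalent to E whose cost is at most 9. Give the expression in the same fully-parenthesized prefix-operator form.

step 1: or_false (→) rewrites ((a | (a | ((a & 0) & 1))) | 0) into (a | (a | ((a & 0) & 1))), now (~ (a | (a | ((a & 0) & 1))))
step 2: and_true (→) rewrites ((a & 0) & 1) into (a & 0), now (~ (a | (a | (a & 0))))
step 3: absorb_or (→) rewrites (a | (a & 0)) into a, reaching cost 9 (bound 9)

(~ (a | a))   [cost 9]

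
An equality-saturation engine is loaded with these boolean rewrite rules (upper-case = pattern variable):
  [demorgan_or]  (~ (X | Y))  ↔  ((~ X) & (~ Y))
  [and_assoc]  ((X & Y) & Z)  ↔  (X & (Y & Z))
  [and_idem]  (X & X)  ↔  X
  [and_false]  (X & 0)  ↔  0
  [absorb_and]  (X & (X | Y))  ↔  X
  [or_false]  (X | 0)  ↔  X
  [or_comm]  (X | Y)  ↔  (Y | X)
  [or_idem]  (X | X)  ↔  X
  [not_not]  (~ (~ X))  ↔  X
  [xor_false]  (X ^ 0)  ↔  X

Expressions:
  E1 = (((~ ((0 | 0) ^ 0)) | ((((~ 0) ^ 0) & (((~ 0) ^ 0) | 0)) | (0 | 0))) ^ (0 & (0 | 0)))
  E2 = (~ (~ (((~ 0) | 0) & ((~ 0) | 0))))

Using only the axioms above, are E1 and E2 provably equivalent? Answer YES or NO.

YES

step 1: absorb_and (→) rewrites (((~ 0) ^ 0) & (((~ 0) ^ 0) | 0)) into ((~ 0) ^ 0), now (((~ ((0 | 0) ^ 0)) | (((~ 0) ^ 0) | (0 | 0))) ^ (0 & (0 | 0)))
step 2: absorb_and (→) rewrites (0 & (0 | 0)) into 0, now (((~ ((0 | 0) ^ 0)) | (((~ 0) ^ 0) | (0 | 0))) ^ 0)
step 3: or_false (→) rewrites (0 | 0) into 0, now (((~ ((0 | 0) ^ 0)) | (((~ 0) ^ 0) | 0)) ^ 0)
step 4: or_false (→) rewrites (((~ 0) ^ 0) | 0) into ((~ 0) ^ 0), now (((~ ((0 | 0) ^ 0)) | ((~ 0) ^ 0)) ^ 0)
step 5: or_idem (→) rewrites (0 | 0) into 0, now (((~ (0 ^ 0)) | ((~ 0) ^ 0)) ^ 0)
step 6: xor_false (→) rewrites (((~ (0 ^ 0)) | ((~ 0) ^ 0)) ^ 0) into ((~ (0 ^ 0)) | ((~ 0) ^ 0))
step 7: xor_false (→) rewrites ((~ 0) ^ 0) into (~ 0), now ((~ (0 ^ 0)) | (~ 0))
step 8: xor_false (→) rewrites (0 ^ 0) into 0, now ((~ 0) | (~ 0))
step 9: or_idem (→) rewrites ((~ 0) | (~ 0)) into (~ 0)
step 10: or_false (←) rewrites (~ 0) into ((~ 0) | 0)
step 11: not_not (←) rewrites ((~ 0) | 0) into (~ (~ ((~ 0) | 0)))
step 12: and_idem (←) rewrites ((~ 0) | 0) into (((~ 0) | 0) & ((~ 0) | 0)), which is E2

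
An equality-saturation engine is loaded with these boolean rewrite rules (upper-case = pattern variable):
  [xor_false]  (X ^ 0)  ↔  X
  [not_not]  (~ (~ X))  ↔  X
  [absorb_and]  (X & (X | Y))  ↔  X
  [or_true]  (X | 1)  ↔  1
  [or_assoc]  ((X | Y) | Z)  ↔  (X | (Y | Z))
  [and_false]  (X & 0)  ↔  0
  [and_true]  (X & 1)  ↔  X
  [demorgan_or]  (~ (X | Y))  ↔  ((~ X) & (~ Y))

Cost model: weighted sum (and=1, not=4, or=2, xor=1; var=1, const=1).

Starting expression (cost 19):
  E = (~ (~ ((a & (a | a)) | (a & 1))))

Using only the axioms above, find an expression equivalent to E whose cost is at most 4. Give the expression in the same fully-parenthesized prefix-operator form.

1. [not_not →] (~ (~ ((a & (a | a)) | (a & 1))))  →  ((a & (a | a)) | (a & 1))
2. [absorb_and →] (a & (a | a))  →  a;  E = (a | (a & 1))
3. [and_true →] (a & 1)  →  a;  cost 4 ≤ 4, done

(a | a)   [cost 4]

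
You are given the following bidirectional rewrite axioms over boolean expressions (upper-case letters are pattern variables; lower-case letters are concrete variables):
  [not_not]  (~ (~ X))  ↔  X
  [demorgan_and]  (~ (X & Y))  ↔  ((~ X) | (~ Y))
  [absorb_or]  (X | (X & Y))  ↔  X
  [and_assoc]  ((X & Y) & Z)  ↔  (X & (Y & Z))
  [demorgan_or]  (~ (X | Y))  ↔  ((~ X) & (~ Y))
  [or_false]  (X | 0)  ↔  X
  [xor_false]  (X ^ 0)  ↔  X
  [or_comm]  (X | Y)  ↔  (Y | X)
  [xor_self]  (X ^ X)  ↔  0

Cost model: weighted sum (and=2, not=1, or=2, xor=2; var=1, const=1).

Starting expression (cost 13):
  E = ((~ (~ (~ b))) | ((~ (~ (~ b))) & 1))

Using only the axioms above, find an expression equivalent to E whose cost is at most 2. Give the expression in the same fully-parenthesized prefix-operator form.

1. [not_not →] (~ (~ b))  →  b;  E = ((~ (~ (~ b))) | ((~ b) & 1))
2. [not_not →] (~ (~ (~ b)))  →  (~ b);  E = ((~ b) | ((~ b) & 1))
3. [absorb_or →] ((~ b) | ((~ b) & 1))  →  (~ b);  cost 2 ≤ 2, done

(~ b)   [cost 2]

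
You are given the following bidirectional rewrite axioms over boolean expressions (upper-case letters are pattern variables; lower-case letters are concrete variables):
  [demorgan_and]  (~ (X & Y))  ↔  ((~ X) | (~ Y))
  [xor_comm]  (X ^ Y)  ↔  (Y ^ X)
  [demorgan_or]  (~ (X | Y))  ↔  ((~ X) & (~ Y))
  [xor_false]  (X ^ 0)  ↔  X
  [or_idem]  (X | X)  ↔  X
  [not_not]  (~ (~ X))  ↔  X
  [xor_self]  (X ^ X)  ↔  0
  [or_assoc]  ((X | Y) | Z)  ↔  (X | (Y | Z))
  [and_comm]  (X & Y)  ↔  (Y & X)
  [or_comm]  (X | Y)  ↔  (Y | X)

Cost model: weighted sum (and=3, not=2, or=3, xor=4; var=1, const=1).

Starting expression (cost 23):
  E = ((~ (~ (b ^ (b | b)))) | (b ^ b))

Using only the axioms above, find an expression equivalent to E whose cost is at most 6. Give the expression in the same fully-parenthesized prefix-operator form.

(b ^ b)   [cost 6]

step 1: not_not (→) rewrites (~ (~ (b ^ (b | b)))) into (b ^ (b | b)), now ((b ^ (b | b)) | (b ^ b))
step 2: or_idem (→) rewrites (b | b) into b, now ((b ^ b) | (b ^ b))
step 3: or_idem (→) rewrites ((b ^ b) | (b ^ b)) into (b ^ b), reaching cost 6 (bound 6)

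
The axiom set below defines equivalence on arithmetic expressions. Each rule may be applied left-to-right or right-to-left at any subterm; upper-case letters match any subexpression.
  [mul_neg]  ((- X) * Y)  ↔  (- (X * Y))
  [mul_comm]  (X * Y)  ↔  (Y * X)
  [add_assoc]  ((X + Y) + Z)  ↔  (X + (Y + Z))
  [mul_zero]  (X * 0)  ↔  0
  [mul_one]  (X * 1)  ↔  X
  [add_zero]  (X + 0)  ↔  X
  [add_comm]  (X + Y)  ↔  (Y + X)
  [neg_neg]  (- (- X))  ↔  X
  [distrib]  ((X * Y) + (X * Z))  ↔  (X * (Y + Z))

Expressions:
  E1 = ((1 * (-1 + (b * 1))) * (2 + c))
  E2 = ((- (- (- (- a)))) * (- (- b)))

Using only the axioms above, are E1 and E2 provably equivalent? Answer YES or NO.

NO

All listed rules preserve value, hence provable equivalence implies equal values everywhere; look for a separating assignment.
a=0, b=0, c=0 gives E1 ↦ -2, E2 ↦ 0; values differ ⇒ not provably equivalent.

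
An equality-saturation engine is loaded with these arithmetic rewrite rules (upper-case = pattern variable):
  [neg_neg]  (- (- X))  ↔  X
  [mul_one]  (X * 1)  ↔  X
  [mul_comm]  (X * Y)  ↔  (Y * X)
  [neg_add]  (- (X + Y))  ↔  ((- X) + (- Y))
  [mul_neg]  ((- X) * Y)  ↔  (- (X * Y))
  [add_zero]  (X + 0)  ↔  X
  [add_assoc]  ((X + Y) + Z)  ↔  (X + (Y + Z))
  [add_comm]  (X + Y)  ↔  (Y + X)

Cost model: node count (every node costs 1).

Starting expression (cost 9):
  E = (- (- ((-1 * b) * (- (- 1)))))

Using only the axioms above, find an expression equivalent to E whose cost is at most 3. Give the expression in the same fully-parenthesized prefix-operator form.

1. [neg_neg →] (- (- ((-1 * b) * (- (- 1)))))  →  ((-1 * b) * (- (- 1)))
2. [neg_neg →] (- (- 1))  →  1;  E = ((-1 * b) * 1)
3. [mul_one →] ((-1 * b) * 1)  →  (-1 * b);  cost 3 ≤ 3, done

(-1 * b)   [cost 3]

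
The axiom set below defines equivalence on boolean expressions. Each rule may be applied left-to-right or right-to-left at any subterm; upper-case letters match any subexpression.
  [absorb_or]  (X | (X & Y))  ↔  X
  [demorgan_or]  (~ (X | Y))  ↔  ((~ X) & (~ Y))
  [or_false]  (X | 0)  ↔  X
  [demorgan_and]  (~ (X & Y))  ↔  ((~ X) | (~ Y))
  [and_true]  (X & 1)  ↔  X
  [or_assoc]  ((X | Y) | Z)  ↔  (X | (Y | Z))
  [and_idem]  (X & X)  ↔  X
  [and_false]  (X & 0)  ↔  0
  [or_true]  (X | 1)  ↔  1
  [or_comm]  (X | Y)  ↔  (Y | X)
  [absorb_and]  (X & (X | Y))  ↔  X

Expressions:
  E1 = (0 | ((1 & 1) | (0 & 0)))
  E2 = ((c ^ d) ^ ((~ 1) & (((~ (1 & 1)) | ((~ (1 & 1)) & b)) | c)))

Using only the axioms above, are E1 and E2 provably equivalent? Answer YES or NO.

NO

Every axiom is a valid identity, so a rewrite proof would force E1 and E2 to agree under every assignment.
At b=0, c=0, d=0: E1 = 1 but E2 = 0; they differ, so no derivation exists.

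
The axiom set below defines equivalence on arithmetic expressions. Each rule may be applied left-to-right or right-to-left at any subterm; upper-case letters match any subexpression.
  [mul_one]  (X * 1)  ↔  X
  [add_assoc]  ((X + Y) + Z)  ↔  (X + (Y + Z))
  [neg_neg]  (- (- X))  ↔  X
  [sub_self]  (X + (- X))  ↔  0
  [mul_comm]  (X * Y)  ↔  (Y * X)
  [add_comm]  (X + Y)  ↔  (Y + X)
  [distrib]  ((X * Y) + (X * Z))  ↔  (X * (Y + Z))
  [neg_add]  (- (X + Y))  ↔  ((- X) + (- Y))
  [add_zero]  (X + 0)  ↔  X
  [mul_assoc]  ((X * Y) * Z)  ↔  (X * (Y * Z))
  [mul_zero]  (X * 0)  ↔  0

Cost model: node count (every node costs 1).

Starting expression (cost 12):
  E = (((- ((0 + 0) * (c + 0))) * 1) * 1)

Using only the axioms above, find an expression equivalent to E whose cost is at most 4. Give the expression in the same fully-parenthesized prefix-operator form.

step 1: mul_one (→) rewrites (((- ((0 + 0) * (c + 0))) * 1) * 1) into ((- ((0 + 0) * (c + 0))) * 1)
step 2: mul_one (→) rewrites ((- ((0 + 0) * (c + 0))) * 1) into (- ((0 + 0) * (c + 0)))
step 3: add_zero (→) rewrites (c + 0) into c, now (- ((0 + 0) * c))
step 4: add_zero (→) rewrites (0 + 0) into 0, reaching cost 4 (bound 4)

(- (0 * c))   [cost 4]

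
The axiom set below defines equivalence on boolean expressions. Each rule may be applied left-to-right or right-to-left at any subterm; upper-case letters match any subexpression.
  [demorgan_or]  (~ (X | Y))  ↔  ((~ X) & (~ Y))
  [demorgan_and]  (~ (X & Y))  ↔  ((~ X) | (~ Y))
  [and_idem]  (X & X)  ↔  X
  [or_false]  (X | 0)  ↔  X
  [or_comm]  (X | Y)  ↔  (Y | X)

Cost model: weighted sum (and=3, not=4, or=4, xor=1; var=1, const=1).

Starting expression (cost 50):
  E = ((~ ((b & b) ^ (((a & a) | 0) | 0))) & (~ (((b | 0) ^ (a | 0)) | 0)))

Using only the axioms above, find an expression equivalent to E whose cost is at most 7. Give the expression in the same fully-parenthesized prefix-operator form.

(~ (b ^ a))   [cost 7]

step 1: and_idem (→) rewrites (a & a) into a, now ((~ ((b & b) ^ ((a | 0) | 0))) & (~ (((b | 0) ^ (a | 0)) | 0)))
step 2: or_false (→) rewrites (b | 0) into b, now ((~ ((b & b) ^ ((a | 0) | 0))) & (~ ((b ^ (a | 0)) | 0)))
step 3: or_false (→) rewrites ((b ^ (a | 0)) | 0) into (b ^ (a | 0)), now ((~ ((b & b) ^ ((a | 0) | 0))) & (~ (b ^ (a | 0))))
step 4: and_idem (→) rewrites (b & b) into b, now ((~ (b ^ ((a | 0) | 0))) & (~ (b ^ (a | 0))))
step 5: or_false (→) rewrites (a | 0) into a, now ((~ (b ^ (a | 0))) & (~ (b ^ (a | 0))))
step 6: and_idem (→) rewrites ((~ (b ^ (a | 0))) & (~ (b ^ (a | 0)))) into (~ (b ^ (a | 0)))
step 7: or_false (→) rewrites (a | 0) into a, reaching cost 7 (bound 7)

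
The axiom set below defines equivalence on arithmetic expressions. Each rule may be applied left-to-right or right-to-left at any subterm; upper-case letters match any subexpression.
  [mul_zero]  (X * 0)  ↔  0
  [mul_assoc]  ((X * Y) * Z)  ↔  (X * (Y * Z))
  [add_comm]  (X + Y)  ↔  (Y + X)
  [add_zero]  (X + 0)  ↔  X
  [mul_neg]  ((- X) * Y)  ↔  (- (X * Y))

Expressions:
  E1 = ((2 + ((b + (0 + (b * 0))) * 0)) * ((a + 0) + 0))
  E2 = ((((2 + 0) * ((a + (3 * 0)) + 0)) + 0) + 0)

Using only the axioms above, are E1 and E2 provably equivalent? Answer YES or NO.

YES

step 1: mul_zero (→) rewrites (b * 0) into 0, now ((2 + ((b + (0 + 0)) * 0)) * ((a + 0) + 0))
step 2: add_zero (→) rewrites (0 + 0) into 0, now ((2 + ((b + 0) * 0)) * ((a + 0) + 0))
step 3: add_zero (→) rewrites (b + 0) into b, now ((2 + (b * 0)) * ((a + 0) + 0))
step 4: add_zero (→) rewrites (a + 0) into a, now ((2 + (b * 0)) * (a + 0))
step 5: mul_zero (→) rewrites (b * 0) into 0, now ((2 + 0) * (a + 0))
step 6: add_zero (→) rewrites (2 + 0) into 2, now (2 * (a + 0))
step 7: add_zero (→) rewrites (a + 0) into a, now (2 * a)
step 8: add_zero (←) rewrites 2 into (2 + 0), now ((2 + 0) * a)
step 9: add_zero (←) rewrites ((2 + 0) * a) into (((2 + 0) * a) + 0)
step 10: add_zero (←) rewrites a into (a + 0), now (((2 + 0) * (a + 0)) + 0)
step 11: add_zero (←) rewrites (((2 + 0) * (a + 0)) + 0) into ((((2 + 0) * (a + 0)) + 0) + 0)
step 12: add_zero (←) rewrites a into (a + 0), now ((((2 + 0) * ((a + 0) + 0)) + 0) + 0)
step 13: mul_zero (←) rewrites 0 into (3 * 0), which is E2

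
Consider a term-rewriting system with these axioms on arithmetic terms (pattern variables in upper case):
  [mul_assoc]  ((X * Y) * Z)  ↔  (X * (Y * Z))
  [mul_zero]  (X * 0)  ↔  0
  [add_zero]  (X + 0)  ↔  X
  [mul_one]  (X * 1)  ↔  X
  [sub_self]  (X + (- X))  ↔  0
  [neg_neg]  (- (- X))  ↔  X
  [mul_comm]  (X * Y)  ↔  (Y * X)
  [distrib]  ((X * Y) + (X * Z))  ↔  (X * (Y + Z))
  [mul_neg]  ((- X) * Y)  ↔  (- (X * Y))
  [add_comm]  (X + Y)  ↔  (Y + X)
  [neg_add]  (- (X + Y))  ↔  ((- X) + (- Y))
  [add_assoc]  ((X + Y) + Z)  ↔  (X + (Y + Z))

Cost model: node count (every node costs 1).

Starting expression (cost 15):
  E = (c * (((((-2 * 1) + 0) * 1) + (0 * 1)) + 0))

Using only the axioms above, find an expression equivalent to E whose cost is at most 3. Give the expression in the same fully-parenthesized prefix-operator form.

1. [mul_one →] (((-2 * 1) + 0) * 1)  →  ((-2 * 1) + 0);  E = (c * ((((-2 * 1) + 0) + (0 * 1)) + 0))
2. [mul_one →] (0 * 1)  →  0;  E = (c * ((((-2 * 1) + 0) + 0) + 0))
3. [mul_one →] (-2 * 1)  →  -2;  E = (c * (((-2 + 0) + 0) + 0))
4. [add_zero →] (-2 + 0)  →  -2;  E = (c * ((-2 + 0) + 0))
5. [mul_comm →] (c * ((-2 + 0) + 0))  →  (((-2 + 0) + 0) * c)
6. [add_zero →] ((-2 + 0) + 0)  →  (-2 + 0);  E = ((-2 + 0) * c)
7. [add_zero →] (-2 + 0)  →  -2;  cost 3 ≤ 3, done

(-2 * c)   [cost 3]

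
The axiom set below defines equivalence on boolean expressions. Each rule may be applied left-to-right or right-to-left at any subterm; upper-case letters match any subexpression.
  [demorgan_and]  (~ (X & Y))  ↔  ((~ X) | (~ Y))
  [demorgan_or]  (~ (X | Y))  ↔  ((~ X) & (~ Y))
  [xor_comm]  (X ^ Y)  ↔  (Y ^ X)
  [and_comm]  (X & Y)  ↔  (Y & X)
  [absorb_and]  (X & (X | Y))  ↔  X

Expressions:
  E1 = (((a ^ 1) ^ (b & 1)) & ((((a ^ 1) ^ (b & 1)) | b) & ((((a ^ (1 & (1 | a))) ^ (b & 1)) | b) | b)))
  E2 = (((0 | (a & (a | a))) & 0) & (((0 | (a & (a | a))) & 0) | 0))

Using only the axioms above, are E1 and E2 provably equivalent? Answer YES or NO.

Every axiom is a valid identity, so a rewrite proof would force E1 and E2 to agree under every assignment.
At a=0, b=0: E1 = 1 but E2 = 0; they differ, so no derivation exists.

NO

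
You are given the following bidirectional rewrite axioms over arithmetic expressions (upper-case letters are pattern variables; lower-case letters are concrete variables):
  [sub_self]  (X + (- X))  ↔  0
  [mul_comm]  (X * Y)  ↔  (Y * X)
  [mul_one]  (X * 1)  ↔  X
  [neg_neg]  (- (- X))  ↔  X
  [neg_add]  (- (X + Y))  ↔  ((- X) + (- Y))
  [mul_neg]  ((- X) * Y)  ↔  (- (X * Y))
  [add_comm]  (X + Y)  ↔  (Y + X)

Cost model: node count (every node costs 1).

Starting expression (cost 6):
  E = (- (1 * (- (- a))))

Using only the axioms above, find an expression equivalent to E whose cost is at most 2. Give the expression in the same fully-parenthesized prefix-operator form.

(- a)   [cost 2]

1. [neg_neg →] (- (- a))  →  a;  E = (- (1 * a))
2. [mul_comm →] (1 * a)  →  (a * 1);  E = (- (a * 1))
3. [mul_one →] (a * 1)  →  a;  cost 2 ≤ 2, done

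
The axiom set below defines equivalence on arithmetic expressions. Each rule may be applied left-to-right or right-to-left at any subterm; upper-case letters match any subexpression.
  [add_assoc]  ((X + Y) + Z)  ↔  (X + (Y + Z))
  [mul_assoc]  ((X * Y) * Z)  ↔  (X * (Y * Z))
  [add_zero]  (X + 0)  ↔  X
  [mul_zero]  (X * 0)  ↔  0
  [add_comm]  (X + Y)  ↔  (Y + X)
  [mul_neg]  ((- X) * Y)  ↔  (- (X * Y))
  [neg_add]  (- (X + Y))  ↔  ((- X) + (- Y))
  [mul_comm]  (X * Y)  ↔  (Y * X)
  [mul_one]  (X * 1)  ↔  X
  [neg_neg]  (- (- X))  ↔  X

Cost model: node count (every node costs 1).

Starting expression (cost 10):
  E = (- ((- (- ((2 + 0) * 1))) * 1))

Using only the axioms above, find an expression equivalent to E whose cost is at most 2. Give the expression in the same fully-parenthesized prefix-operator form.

(1) ((- (- ((2 + 0) * 1))) * 1)  =[mul_one →]=  (- (- ((2 + 0) * 1)))    ⊢ (- (- (- ((2 + 0) * 1))))
(2) ((2 + 0) * 1)  =[mul_one →]=  (2 + 0)    ⊢ (- (- (- (2 + 0))))
(3) (- (- (- (2 + 0))))  =[neg_neg →]=  (- (2 + 0))
(4) (2 + 0)  =[add_zero →]=  2    ⊢ cost 2, within 2

(- 2)   [cost 2]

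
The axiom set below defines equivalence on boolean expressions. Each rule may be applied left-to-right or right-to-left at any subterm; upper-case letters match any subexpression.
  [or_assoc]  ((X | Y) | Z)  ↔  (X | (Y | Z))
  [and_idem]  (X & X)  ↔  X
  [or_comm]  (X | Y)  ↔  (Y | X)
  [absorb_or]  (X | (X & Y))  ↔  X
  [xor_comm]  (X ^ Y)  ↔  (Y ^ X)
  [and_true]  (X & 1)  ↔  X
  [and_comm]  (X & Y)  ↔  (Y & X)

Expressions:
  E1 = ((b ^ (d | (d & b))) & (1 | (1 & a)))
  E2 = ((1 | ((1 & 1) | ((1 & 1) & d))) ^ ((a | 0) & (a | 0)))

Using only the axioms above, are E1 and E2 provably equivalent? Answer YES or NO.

NO

All listed rules preserve value, hence provable equivalence implies equal values everywhere; look for a separating assignment.
a=0, b=0, d=0 gives E1 ↦ 0, E2 ↦ 1; values differ ⇒ not provably equivalent.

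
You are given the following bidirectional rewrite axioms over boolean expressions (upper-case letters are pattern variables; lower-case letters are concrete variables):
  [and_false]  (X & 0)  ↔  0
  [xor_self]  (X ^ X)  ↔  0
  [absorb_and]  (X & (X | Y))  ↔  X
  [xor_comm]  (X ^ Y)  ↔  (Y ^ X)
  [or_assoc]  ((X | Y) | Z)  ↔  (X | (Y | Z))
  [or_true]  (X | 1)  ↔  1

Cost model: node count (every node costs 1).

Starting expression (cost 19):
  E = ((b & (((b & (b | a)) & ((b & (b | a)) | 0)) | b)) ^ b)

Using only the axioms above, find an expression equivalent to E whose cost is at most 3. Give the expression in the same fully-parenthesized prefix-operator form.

(b ^ b)   [cost 3]

(1) ((b & (b | a)) & ((b & (b | a)) | 0))  =[absorb_and →]=  (b & (b | a))    ⊢ ((b & ((b & (b | a)) | b)) ^ b)
(2) (b & (b | a))  =[absorb_and →]=  b    ⊢ ((b & (b | b)) ^ b)
(3) (b & (b | b))  =[absorb_and →]=  b    ⊢ cost 3, within 3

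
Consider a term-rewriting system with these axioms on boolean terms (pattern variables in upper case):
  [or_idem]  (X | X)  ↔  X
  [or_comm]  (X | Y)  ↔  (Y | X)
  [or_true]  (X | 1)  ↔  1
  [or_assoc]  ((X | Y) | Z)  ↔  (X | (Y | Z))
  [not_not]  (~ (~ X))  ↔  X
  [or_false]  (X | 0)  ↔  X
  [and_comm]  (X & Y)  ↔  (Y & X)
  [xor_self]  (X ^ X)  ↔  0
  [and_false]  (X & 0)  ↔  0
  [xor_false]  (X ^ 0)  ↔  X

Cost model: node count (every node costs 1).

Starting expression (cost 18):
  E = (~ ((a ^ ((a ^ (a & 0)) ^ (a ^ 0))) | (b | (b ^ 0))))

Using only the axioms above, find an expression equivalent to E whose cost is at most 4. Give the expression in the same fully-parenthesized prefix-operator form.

(~ (a | b))   [cost 4]

1. [and_false →] (a & 0)  →  0;  E = (~ ((a ^ ((a ^ 0) ^ (a ^ 0))) | (b | (b ^ 0))))
2. [xor_false →] (a ^ 0)  →  a;  E = (~ ((a ^ (a ^ (a ^ 0))) | (b | (b ^ 0))))
3. [xor_false →] (a ^ 0)  →  a;  E = (~ ((a ^ (a ^ a)) | (b | (b ^ 0))))
4. [xor_self →] (a ^ a)  →  0;  E = (~ ((a ^ 0) | (b | (b ^ 0))))
5. [xor_false →] (b ^ 0)  →  b;  E = (~ ((a ^ 0) | (b | b)))
6. [or_idem →] (b | b)  →  b;  E = (~ ((a ^ 0) | b))
7. [xor_false →] (a ^ 0)  →  a;  cost 4 ≤ 4, done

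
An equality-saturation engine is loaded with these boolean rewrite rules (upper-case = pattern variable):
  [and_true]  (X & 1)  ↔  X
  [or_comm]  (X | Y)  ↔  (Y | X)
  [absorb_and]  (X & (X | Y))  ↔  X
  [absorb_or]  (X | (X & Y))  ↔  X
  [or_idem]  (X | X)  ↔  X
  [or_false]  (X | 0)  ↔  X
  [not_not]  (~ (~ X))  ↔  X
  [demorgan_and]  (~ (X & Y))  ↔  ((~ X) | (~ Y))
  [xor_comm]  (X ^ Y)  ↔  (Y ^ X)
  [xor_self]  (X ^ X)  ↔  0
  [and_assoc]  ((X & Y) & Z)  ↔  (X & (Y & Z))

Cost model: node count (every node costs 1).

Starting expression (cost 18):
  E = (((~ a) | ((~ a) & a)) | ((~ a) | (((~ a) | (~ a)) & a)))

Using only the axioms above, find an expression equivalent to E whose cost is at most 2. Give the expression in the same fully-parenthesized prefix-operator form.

1. [or_idem →] ((~ a) | (~ a))  →  (~ a);  E = (((~ a) | ((~ a) & a)) | ((~ a) | ((~ a) & a)))
2. [or_idem →] (((~ a) | ((~ a) & a)) | ((~ a) | ((~ a) & a)))  →  ((~ a) | ((~ a) & a))
3. [absorb_or →] ((~ a) | ((~ a) & a))  →  (~ a);  cost 2 ≤ 2, done

(~ a)   [cost 2]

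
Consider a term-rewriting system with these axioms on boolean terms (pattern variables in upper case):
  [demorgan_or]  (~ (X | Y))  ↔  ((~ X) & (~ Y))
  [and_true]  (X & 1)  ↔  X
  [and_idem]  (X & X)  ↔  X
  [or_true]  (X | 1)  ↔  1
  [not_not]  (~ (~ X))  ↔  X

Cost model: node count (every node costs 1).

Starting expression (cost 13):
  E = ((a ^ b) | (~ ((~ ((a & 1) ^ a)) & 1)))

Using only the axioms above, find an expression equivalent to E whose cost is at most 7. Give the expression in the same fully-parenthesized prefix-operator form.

((a ^ b) | (a ^ a))   [cost 7]

step 1: and_true (→) rewrites ((~ ((a & 1) ^ a)) & 1) into (~ ((a & 1) ^ a)), now ((a ^ b) | (~ (~ ((a & 1) ^ a))))
step 2: and_true (→) rewrites (a & 1) into a, now ((a ^ b) | (~ (~ (a ^ a))))
step 3: not_not (→) rewrites (~ (~ (a ^ a))) into (a ^ a), reaching cost 7 (bound 7)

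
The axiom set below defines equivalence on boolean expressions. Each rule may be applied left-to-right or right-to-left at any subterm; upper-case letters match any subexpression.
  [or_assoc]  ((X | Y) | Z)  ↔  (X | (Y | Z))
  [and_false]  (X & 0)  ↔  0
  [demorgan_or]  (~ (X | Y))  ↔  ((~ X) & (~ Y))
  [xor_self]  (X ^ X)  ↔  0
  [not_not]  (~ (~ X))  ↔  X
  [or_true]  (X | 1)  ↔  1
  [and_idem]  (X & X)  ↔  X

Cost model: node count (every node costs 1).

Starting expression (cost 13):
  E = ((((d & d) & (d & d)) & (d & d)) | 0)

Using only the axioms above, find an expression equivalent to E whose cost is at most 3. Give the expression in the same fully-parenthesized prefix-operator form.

(d | 0)   [cost 3]

(1) ((d & d) & (d & d))  =[and_idem →]=  (d & d)    ⊢ (((d & d) & (d & d)) | 0)
(2) ((d & d) & (d & d))  =[and_idem →]=  (d & d)    ⊢ ((d & d) | 0)
(3) (d & d)  =[and_idem →]=  d    ⊢ cost 3, within 3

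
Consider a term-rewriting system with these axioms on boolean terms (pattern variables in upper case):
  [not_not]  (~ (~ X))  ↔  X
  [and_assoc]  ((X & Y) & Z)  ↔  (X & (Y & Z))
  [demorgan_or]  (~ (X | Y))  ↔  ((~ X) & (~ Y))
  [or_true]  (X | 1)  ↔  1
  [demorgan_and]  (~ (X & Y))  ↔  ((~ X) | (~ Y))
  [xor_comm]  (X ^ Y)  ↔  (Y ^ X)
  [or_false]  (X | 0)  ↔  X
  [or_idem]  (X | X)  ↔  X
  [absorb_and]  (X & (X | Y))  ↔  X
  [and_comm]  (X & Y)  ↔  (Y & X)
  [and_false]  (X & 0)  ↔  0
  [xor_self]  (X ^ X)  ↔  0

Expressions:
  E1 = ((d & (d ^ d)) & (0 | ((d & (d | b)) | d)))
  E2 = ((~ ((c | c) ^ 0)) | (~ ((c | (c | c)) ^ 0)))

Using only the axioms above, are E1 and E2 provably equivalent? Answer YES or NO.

Every axiom is a valid identity, so a rewrite proof would force E1 and E2 to agree under every assignment.
At b=0, c=0, d=0: E1 = 0 but E2 = 1; they differ, so no derivation exists.

NO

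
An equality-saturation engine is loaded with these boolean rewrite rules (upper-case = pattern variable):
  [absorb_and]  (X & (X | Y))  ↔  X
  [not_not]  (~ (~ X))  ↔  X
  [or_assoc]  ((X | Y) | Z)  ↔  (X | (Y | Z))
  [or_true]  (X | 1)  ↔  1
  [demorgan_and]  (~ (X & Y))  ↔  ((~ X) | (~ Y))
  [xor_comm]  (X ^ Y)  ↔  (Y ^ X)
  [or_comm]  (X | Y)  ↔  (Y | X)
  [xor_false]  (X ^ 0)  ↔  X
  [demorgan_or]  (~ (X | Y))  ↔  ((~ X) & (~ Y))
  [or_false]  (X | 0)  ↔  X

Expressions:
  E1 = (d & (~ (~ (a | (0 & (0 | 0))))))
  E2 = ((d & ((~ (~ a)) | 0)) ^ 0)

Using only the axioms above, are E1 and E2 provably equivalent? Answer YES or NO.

step 1: absorb_and (→) rewrites (0 & (0 | 0)) into 0, now (d & (~ (~ (a | 0))))
step 2: or_false (→) rewrites (a | 0) into a, now (d & (~ (~ a)))
step 3: not_not (→) rewrites (~ (~ a)) into a, now (d & a)
step 4: or_false (←) rewrites a into (a | 0), now (d & (a | 0))
step 5: xor_false (←) rewrites (d & (a | 0)) into ((d & (a | 0)) ^ 0)
step 6: not_not (←) rewrites a into (~ (~ a)), which is E2

YES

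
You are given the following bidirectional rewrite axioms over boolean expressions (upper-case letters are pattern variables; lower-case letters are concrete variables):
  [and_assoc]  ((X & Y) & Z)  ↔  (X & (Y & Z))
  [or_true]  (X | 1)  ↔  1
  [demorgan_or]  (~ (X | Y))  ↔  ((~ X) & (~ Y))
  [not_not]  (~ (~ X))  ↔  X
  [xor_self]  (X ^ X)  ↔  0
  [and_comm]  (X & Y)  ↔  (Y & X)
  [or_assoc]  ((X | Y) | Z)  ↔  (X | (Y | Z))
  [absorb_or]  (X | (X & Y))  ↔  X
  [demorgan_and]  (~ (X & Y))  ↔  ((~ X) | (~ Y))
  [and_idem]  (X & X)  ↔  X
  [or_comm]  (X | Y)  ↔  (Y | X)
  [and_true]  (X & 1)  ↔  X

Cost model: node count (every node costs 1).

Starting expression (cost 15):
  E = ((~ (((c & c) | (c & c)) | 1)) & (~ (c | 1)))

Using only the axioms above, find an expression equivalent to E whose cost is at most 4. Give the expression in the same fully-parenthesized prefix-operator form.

1. [and_idem →] (c & c)  →  c;  E = ((~ ((c | (c & c)) | 1)) & (~ (c | 1)))
2. [absorb_or →] (c | (c & c))  →  c;  E = ((~ (c | 1)) & (~ (c | 1)))
3. [and_idem →] ((~ (c | 1)) & (~ (c | 1)))  →  (~ (c | 1));  cost 4 ≤ 4, done

(~ (c | 1))   [cost 4]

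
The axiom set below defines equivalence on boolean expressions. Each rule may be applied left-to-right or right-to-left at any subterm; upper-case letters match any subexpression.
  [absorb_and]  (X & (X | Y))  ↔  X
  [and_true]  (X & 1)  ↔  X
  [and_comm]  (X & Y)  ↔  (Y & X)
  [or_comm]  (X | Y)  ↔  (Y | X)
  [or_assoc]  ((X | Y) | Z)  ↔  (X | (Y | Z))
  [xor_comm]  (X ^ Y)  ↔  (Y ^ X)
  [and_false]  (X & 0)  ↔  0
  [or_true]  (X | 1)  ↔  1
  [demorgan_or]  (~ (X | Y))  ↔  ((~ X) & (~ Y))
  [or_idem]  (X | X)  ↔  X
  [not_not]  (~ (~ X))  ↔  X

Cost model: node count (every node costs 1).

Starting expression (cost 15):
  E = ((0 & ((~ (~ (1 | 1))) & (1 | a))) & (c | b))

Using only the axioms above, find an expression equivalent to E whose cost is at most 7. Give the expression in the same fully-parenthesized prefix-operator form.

(1) (~ (~ (1 | 1)))  =[not_not →]=  (1 | 1)    ⊢ ((0 & ((1 | 1) & (1 | a))) & (c | b))
(2) (1 | 1)  =[or_idem →]=  1    ⊢ ((0 & (1 & (1 | a))) & (c | b))
(3) (1 & (1 | a))  =[absorb_and →]=  1    ⊢ cost 7, within 7

((0 & 1) & (c | b))   [cost 7]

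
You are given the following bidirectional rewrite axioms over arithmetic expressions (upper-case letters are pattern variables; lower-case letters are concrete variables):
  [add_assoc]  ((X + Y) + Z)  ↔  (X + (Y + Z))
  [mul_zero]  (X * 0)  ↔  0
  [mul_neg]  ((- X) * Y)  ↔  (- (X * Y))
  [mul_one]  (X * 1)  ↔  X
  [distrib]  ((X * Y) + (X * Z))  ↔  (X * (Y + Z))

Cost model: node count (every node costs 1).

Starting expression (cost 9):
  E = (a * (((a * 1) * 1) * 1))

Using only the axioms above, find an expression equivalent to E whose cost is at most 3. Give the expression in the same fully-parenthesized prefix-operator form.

(a * a)   [cost 3]

step 1: mul_one (→) rewrites (a * 1) into a, now (a * ((a * 1) * 1))
step 2: mul_one (→) rewrites (a * 1) into a, now (a * (a * 1))
step 3: mul_one (→) rewrites (a * 1) into a, reaching cost 3 (bound 3)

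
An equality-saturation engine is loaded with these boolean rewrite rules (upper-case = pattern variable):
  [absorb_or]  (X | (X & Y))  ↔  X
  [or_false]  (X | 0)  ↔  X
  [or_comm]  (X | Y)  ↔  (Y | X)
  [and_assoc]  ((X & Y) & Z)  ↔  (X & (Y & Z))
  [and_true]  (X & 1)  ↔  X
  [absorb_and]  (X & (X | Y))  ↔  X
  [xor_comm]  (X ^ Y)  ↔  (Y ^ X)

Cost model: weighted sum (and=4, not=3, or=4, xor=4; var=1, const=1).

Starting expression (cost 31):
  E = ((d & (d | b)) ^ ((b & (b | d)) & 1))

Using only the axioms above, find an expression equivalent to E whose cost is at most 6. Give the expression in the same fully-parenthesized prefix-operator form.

(d ^ b)   [cost 6]

1. [absorb_and →] (d & (d | b))  →  d;  E = (d ^ ((b & (b | d)) & 1))
2. [and_true →] ((b & (b | d)) & 1)  →  (b & (b | d));  E = (d ^ (b & (b | d)))
3. [absorb_and →] (b & (b | d))  →  b;  cost 6 ≤ 6, done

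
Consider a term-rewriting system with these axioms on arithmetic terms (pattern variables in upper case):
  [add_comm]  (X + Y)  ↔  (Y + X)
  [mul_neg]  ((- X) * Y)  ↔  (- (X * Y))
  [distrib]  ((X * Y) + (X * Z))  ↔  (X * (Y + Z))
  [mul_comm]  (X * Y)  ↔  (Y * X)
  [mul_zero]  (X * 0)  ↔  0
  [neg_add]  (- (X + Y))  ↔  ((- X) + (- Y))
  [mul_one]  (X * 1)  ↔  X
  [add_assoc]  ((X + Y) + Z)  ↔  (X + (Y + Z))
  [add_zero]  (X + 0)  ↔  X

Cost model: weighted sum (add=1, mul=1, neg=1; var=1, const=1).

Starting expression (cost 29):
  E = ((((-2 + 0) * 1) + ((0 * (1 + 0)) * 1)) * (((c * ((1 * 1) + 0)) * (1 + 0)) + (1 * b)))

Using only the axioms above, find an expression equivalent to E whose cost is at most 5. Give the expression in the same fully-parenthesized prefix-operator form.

(1) (1 * 1)  =[mul_one →]=  1    ⊢ ((((-2 + 0) * 1) + ((0 * (1 + 0)) * 1)) * (((c * (1 + 0)) * (1 + 0)) + (1 * b)))
(2) (1 + 0)  =[add_zero →]=  1    ⊢ ((((-2 + 0) * 1) + ((0 * (1 + 0)) * 1)) * (((c * (1 + 0)) * 1) + (1 * b)))
(3) (1 * b)  =[mul_comm →]=  (b * 1)    ⊢ ((((-2 + 0) * 1) + ((0 * (1 + 0)) * 1)) * (((c * (1 + 0)) * 1) + (b * 1)))
(4) (1 + 0)  =[add_zero →]=  1    ⊢ ((((-2 + 0) * 1) + ((0 * (1 + 0)) * 1)) * (((c * 1) * 1) + (b * 1)))
(5) (1 + 0)  =[add_zero →]=  1    ⊢ ((((-2 + 0) * 1) + ((0 * 1) * 1)) * (((c * 1) * 1) + (b * 1)))
(6) ((((-2 + 0) * 1) + ((0 * 1) * 1)) * (((c * 1) * 1) + (b * 1)))  =[mul_comm →]=  ((((c * 1) * 1) + (b * 1)) * (((-2 + 0) * 1) + ((0 * 1) * 1)))
(7) ((0 * 1) * 1)  =[mul_one →]=  (0 * 1)    ⊢ ((((c * 1) * 1) + (b * 1)) * (((-2 + 0) * 1) + (0 * 1)))
(8) ((-2 + 0) * 1)  =[mul_one →]=  (-2 + 0)    ⊢ ((((c * 1) * 1) + (b * 1)) * ((-2 + 0) + (0 * 1)))
(9) (c * 1)  =[mul_one →]=  c    ⊢ (((c * 1) + (b * 1)) * ((-2 + 0) + (0 * 1)))
(10) (0 * 1)  =[mul_one →]=  0    ⊢ (((c * 1) + (b * 1)) * ((-2 + 0) + 0))
(11) (c * 1)  =[mul_one →]=  c    ⊢ ((c + (b * 1)) * ((-2 + 0) + 0))
(12) (-2 + 0)  =[add_zero →]=  -2    ⊢ ((c + (b * 1)) * (-2 + 0))
(13) (-2 + 0)  =[add_zero →]=  -2    ⊢ ((c + (b * 1)) * -2)
(14) (b * 1)  =[mul_one →]=  b    ⊢ cost 5, within 5

((c + b) * -2)   [cost 5]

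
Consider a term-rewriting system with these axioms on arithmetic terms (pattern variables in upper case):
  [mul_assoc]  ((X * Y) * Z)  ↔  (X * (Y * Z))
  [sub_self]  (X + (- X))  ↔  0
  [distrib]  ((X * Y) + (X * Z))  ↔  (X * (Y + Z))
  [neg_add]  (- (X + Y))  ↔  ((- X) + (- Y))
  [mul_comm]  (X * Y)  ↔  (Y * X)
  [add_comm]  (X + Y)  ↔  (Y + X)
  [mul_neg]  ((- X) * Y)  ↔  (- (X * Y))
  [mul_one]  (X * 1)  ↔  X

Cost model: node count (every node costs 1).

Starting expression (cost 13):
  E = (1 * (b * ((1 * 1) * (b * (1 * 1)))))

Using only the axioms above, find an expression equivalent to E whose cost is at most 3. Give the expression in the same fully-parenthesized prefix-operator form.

(1) (1 * 1)  =[mul_one →]=  1    ⊢ (1 * (b * ((1 * 1) * (b * 1))))
(2) (b * ((1 * 1) * (b * 1)))  =[mul_comm →]=  (((1 * 1) * (b * 1)) * b)    ⊢ (1 * (((1 * 1) * (b * 1)) * b))
(3) (1 * 1)  =[mul_one →]=  1    ⊢ (1 * ((1 * (b * 1)) * b))
(4) (1 * ((1 * (b * 1)) * b))  =[mul_comm →]=  (((1 * (b * 1)) * b) * 1)
(5) (((1 * (b * 1)) * b) * 1)  =[mul_assoc →]=  ((1 * (b * 1)) * (b * 1))
(6) (b * 1)  =[mul_one →]=  b    ⊢ ((1 * b) * (b * 1))
(7) (b * 1)  =[mul_one →]=  b    ⊢ ((1 * b) * b)
(8) (1 * b)  =[mul_comm →]=  (b * 1)    ⊢ ((b * 1) * b)
(9) (b * 1)  =[mul_one →]=  b    ⊢ cost 3, within 3

(b * b)   [cost 3]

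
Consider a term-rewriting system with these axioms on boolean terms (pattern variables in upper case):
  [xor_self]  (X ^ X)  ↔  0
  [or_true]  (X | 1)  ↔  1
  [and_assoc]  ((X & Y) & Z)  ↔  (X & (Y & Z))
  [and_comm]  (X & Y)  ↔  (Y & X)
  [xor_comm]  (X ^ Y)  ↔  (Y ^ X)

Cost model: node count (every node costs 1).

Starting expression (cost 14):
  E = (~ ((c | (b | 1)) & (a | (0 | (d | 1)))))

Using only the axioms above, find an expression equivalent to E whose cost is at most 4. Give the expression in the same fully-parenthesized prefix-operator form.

(~ (1 & 1))   [cost 4]

(1) (d | 1)  =[or_true →]=  1    ⊢ (~ ((c | (b | 1)) & (a | (0 | 1))))
(2) (b | 1)  =[or_true →]=  1    ⊢ (~ ((c | 1) & (a | (0 | 1))))
(3) ((c | 1) & (a | (0 | 1)))  =[and_comm →]=  ((a | (0 | 1)) & (c | 1))    ⊢ (~ ((a | (0 | 1)) & (c | 1)))
(4) (0 | 1)  =[or_true →]=  1    ⊢ (~ ((a | 1) & (c | 1)))
(5) (a | 1)  =[or_true →]=  1    ⊢ (~ (1 & (c | 1)))
(6) (c | 1)  =[or_true →]=  1    ⊢ cost 4, within 4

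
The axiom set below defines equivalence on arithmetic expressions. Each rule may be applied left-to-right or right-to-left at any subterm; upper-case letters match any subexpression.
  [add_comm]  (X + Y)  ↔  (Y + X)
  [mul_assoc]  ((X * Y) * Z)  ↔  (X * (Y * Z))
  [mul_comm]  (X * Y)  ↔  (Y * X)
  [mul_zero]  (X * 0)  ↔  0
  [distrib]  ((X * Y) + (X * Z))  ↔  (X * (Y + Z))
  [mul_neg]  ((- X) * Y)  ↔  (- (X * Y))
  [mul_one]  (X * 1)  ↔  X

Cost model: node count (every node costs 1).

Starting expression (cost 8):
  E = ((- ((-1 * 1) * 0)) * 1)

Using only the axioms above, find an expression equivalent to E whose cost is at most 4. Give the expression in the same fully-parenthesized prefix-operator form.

step 1: mul_one (→) rewrites ((- ((-1 * 1) * 0)) * 1) into (- ((-1 * 1) * 0))
step 2: mul_one (→) rewrites (-1 * 1) into -1, reaching cost 4 (bound 4)

(- (-1 * 0))   [cost 4]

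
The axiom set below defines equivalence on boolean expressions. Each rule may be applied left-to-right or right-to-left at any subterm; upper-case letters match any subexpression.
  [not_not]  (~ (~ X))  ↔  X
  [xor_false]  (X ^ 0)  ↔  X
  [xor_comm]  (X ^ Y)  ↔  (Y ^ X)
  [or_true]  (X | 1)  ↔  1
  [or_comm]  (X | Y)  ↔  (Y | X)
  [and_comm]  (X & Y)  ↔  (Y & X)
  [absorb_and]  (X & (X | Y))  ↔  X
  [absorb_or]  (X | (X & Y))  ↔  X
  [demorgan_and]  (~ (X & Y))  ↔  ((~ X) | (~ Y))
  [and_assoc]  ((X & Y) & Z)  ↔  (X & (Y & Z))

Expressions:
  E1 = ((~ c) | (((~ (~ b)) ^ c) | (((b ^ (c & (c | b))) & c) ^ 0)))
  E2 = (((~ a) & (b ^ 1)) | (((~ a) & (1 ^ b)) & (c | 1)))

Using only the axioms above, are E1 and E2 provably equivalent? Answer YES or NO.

The axioms are sound identities: if E1 ↔* E2 then E1 and E2 evaluate identically under any assignment.
Under a=0, b=1, c=0: E1 evaluates to 1, E2 to 0. Distinct ⇒ no rewrite sequence connects them.

NO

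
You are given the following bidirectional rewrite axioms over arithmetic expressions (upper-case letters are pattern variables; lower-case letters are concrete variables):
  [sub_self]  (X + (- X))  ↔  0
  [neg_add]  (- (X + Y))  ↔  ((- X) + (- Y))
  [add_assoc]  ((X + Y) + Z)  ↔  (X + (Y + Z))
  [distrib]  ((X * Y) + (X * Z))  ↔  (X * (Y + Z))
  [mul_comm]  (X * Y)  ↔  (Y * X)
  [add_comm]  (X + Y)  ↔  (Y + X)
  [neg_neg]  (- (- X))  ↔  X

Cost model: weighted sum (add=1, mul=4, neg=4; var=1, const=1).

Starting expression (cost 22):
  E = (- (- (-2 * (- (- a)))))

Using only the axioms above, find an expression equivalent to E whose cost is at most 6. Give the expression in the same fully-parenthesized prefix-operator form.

step 1: neg_neg (→) rewrites (- (- a)) into a, now (- (- (-2 * a)))
step 2: mul_comm (→) rewrites (-2 * a) into (a * -2), now (- (- (a * -2)))
step 3: neg_neg (→) rewrites (- (- (a * -2))) into (a * -2), reaching cost 6 (bound 6)

(a * -2)   [cost 6]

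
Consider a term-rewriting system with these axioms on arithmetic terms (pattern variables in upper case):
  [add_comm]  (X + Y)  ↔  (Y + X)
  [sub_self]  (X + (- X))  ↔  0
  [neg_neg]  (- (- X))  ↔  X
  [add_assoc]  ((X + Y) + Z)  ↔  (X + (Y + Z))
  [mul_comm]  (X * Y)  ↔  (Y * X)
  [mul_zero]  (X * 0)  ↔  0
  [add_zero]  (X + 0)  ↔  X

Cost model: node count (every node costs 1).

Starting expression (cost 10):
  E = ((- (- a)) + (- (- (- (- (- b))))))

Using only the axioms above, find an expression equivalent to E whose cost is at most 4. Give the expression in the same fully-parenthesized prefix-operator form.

(a + (- b))   [cost 4]

1. [neg_neg →] (- (- (- (- b))))  →  (- (- b));  E = ((- (- a)) + (- (- (- b))))
2. [neg_neg →] (- (- a))  →  a;  E = (a + (- (- (- b))))
3. [neg_neg →] (- (- (- b)))  →  (- b);  cost 4 ≤ 4, done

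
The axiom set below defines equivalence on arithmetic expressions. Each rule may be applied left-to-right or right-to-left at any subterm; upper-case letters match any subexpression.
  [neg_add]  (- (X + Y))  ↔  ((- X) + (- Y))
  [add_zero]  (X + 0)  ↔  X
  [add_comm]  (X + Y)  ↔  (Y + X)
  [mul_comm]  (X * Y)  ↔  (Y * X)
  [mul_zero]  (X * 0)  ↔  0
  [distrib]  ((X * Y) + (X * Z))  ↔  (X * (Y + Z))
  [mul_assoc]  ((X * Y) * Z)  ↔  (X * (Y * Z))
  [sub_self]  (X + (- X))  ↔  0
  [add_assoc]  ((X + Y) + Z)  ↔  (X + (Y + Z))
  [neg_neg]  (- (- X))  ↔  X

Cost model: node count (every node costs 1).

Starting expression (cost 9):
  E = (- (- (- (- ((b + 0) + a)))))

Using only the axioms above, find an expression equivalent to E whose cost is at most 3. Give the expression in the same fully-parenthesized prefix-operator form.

1. [add_zero →] (b + 0)  →  b;  E = (- (- (- (- (b + a)))))
2. [neg_neg →] (- (- (b + a)))  →  (b + a);  E = (- (- (b + a)))
3. [neg_neg →] (- (- (b + a)))  →  (b + a);  cost 3 ≤ 3, done

(b + a)   [cost 3]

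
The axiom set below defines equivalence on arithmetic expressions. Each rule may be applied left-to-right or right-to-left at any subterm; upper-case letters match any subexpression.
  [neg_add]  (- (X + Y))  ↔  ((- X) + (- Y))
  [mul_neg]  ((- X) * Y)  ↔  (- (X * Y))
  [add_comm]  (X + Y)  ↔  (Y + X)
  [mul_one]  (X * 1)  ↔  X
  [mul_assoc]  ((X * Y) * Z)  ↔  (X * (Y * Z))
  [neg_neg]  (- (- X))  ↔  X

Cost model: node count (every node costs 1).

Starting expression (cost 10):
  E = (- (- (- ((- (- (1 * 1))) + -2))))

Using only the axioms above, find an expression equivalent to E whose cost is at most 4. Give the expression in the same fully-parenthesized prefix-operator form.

(- (1 + -2))   [cost 4]

step 1: neg_neg (→) rewrites (- (- (1 * 1))) into (1 * 1), now (- (- (- ((1 * 1) + -2))))
step 2: mul_one (→) rewrites (1 * 1) into 1, now (- (- (- (1 + -2))))
step 3: neg_neg (→) rewrites (- (- (1 + -2))) into (1 + -2), reaching cost 4 (bound 4)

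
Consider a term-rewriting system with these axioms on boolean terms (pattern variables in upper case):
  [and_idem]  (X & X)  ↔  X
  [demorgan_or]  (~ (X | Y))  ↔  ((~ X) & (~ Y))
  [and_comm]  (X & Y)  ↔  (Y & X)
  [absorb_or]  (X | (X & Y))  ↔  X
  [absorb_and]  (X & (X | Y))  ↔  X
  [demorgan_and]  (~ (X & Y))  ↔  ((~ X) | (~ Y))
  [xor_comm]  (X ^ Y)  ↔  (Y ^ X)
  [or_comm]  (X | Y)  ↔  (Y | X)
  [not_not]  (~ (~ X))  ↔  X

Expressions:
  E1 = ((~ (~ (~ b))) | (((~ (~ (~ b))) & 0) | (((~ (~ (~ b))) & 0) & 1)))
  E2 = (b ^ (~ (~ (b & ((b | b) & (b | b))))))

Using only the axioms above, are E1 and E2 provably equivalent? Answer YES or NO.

NO

The axioms are sound identities: if E1 ↔* E2 then E1 and E2 evaluate identically under any assignment.
Under b=0: E1 evaluates to 1, E2 to 0. Distinct ⇒ no rewrite sequence connects them.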